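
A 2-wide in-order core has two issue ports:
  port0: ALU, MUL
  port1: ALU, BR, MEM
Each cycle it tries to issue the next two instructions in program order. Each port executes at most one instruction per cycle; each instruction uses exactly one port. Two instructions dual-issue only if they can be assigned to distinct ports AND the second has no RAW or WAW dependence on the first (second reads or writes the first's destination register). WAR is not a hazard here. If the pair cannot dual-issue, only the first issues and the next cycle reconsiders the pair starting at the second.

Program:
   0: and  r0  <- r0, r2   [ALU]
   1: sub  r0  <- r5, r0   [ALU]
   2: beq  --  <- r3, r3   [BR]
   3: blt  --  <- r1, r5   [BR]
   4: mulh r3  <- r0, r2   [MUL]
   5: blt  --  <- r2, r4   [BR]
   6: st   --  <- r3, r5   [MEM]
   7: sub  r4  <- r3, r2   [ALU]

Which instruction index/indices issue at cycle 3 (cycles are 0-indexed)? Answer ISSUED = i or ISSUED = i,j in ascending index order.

ISSUED = 5

  cy0 -> i0 (and) RAW+WAW r0
  cy1 -> i1,i2 (sub;beq) dual
  cy2 -> i3,i4 (blt;mulh) dual
  cy3 -> i5 (blt) no-port BR/MEM
  cy4 -> i6,i7 (st;sub) dual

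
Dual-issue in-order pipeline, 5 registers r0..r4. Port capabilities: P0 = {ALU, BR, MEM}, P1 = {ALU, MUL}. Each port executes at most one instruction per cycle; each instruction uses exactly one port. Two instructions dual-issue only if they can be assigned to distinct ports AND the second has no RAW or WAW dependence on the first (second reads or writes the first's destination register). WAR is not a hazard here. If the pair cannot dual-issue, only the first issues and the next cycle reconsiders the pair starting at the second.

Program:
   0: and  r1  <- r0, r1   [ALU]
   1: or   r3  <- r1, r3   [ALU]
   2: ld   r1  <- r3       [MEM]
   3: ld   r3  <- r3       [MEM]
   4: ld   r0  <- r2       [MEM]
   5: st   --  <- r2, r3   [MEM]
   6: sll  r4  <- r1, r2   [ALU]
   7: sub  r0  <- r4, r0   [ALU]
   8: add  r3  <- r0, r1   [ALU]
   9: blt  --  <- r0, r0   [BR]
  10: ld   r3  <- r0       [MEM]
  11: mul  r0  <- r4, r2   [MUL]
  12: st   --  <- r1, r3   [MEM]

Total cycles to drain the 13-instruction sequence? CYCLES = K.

CYCLES = 10

c0: i0 and  RAW r1
c1: i1 or  RAW r3
c2: i2 ld  no-port MEM/MEM
c3: i3 ld  no-port MEM/MEM
c4: i4 ld  no-port MEM/MEM
c5: i5+i6 st sll  dual
c6: i7 sub  RAW r0
c7: i8+i9 add blt  dual
c8: i10+i11 ld mul  dual
c9: i12 st  tail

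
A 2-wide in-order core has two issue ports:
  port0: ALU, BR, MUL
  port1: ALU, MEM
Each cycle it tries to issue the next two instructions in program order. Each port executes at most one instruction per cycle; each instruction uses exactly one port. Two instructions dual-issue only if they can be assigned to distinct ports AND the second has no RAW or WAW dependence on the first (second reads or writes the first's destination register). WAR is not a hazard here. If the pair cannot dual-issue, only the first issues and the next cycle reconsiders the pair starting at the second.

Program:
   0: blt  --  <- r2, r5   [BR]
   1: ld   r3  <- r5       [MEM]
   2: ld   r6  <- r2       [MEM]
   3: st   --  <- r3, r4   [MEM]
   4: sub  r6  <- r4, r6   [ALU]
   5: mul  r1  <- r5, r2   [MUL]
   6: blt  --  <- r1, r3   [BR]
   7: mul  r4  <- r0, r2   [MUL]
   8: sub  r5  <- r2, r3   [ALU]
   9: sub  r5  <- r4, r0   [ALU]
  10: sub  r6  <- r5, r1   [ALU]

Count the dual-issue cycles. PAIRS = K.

c0: i0&i1 blt.BR/ld.MEM  dual
c1: i2 ld.MEM  no-port MEM/MEM
c2: i3&i4 st.MEM/sub.ALU  dual
c3: i5 mul.MUL  no-port MUL/BR
c4: i6 blt.BR  no-port BR/MUL
c5: i7&i8 mul.MUL/sub.ALU  dual
c6: i9 sub.ALU  RAW r5
c7: i10 sub.ALU  tail

PAIRS = 3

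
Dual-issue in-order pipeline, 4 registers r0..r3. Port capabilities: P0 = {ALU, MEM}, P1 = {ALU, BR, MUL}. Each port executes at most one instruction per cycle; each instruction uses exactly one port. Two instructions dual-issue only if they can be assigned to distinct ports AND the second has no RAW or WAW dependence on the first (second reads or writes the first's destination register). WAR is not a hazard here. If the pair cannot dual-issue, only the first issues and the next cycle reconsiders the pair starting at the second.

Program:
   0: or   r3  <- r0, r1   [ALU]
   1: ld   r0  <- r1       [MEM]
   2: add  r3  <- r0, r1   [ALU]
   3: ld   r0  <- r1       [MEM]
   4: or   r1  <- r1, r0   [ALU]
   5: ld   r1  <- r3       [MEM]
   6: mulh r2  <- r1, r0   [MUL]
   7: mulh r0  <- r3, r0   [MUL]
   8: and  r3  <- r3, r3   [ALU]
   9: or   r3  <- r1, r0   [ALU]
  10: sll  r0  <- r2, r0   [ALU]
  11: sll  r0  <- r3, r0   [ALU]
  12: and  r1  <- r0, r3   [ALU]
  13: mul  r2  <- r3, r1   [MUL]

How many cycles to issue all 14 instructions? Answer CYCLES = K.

#0 head=0: or;ld i0,i1 2-wide
#1 head=2: add;ld i2,i3 2-wide
#2 head=4: or i4 WAW r1
#3 head=5: ld i5 RAW r1
#4 head=6: mulh i6 no-port MUL/MUL
#5 head=7: mulh;and i7,i8 2-wide
#6 head=9: or;sll i9,i10 2-wide
#7 head=11: sll i11 RAW r0
#8 head=12: and i12 RAW r1
#9 head=13: mul i13 tail

CYCLES = 10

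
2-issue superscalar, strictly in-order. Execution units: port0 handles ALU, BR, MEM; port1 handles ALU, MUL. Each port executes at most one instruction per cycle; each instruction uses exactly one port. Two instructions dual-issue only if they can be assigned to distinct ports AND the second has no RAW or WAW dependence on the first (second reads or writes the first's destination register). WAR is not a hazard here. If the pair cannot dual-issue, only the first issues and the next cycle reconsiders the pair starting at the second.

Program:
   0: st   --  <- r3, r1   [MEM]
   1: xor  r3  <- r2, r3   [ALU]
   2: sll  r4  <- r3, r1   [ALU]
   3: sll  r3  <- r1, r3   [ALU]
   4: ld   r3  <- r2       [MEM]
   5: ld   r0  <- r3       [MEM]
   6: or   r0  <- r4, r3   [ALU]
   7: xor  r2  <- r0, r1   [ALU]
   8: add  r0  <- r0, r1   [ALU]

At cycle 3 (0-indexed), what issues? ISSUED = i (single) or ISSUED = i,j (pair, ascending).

0. st.MEM xor.ALU @i0/i1  | pair
1. sll.ALU sll.ALU @i2/i3  | pair
2. ld.MEM @i4  | no-port MEM/MEM
3. ld.MEM @i5  | WAW r0
4. or.ALU @i6  | RAW r0
5. xor.ALU add.ALU @i7/i8  | pair

ISSUED = 5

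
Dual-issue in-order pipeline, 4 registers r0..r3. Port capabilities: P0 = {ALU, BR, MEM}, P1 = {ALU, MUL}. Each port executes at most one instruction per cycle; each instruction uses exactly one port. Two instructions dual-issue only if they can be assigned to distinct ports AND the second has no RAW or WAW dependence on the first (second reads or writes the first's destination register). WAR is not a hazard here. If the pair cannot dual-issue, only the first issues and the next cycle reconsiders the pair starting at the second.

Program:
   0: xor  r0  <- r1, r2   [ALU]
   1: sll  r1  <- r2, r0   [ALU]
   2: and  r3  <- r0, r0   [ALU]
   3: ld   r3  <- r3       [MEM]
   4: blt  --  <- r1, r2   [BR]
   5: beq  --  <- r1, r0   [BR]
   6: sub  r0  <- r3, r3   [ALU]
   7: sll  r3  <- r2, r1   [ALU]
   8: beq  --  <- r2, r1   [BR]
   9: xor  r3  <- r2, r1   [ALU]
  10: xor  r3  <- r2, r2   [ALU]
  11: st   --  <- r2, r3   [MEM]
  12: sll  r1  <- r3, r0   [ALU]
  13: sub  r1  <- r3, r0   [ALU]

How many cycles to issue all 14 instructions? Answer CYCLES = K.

CYCLES = 10

t=0 i0:xor.ALU ; RAW r0
t=1 i1&i2:sll.ALU;and.ALU ; 2-wide
t=2 i3:ld.MEM ; no-port MEM/BR
t=3 i4:blt.BR ; no-port BR/BR
t=4 i5&i6:beq.BR;sub.ALU ; 2-wide
t=5 i7&i8:sll.ALU;beq.BR ; 2-wide
t=6 i9:xor.ALU ; WAW r3
t=7 i10:xor.ALU ; RAW r3
t=8 i11&i12:st.MEM;sll.ALU ; 2-wide
t=9 i13:sub.ALU ; tail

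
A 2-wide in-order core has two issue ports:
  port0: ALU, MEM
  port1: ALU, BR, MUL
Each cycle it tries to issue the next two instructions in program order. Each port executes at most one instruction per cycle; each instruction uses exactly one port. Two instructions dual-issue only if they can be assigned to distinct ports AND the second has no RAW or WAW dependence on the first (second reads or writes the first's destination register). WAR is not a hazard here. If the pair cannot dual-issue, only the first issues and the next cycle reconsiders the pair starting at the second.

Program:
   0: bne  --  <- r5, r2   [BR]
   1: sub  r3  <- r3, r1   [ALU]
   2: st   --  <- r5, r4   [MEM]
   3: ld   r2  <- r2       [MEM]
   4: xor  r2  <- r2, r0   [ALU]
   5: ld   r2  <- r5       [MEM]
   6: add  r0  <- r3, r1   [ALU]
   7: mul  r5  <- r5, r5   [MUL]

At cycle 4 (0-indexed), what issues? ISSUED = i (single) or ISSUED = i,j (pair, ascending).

ISSUED = 5,6

  cy0 -> i0+i1 (bne+sub) dual
  cy1 -> i2 (st) no-port MEM/MEM
  cy2 -> i3 (ld) RAW+WAW r2
  cy3 -> i4 (xor) WAW r2
  cy4 -> i5+i6 (ld+add) dual
  cy5 -> i7 (mul) tail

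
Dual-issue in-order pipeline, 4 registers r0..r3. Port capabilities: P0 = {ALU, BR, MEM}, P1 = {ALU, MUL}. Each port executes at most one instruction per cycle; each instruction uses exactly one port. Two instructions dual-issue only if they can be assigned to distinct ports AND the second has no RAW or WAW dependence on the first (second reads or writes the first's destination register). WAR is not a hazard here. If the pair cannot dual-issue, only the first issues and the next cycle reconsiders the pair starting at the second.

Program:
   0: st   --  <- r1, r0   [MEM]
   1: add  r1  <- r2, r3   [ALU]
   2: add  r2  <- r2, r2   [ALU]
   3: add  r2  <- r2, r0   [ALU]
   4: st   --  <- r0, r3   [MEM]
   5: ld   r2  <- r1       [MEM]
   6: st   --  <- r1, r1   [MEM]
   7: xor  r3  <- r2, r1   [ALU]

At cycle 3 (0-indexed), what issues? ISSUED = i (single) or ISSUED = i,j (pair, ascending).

c0: i0&i1 st.MEM;add.ALU  pair
c1: i2 add.ALU  RAW+WAW r2
c2: i3&i4 add.ALU;st.MEM  pair
c3: i5 ld.MEM  no-port MEM/MEM
c4: i6&i7 st.MEM;xor.ALU  pair

ISSUED = 5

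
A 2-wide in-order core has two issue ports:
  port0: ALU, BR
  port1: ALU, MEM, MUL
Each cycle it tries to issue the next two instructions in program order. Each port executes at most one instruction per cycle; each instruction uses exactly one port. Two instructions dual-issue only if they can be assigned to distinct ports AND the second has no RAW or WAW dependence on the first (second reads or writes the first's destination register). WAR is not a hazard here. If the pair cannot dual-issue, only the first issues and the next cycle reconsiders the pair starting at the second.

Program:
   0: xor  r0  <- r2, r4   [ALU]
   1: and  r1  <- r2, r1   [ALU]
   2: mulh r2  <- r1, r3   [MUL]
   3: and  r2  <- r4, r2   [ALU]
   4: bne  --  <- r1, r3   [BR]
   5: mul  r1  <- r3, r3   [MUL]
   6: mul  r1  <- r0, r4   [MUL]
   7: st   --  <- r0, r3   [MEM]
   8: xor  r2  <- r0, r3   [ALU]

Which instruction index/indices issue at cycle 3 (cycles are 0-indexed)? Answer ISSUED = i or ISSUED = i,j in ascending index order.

ISSUED = 5

#0 head=0: xor.ALU/and.ALU i0+i1 pair
#1 head=2: mulh.MUL i2 RAW+WAW r2
#2 head=3: and.ALU/bne.BR i3+i4 pair
#3 head=5: mul.MUL i5 no-port MUL/MUL
#4 head=6: mul.MUL i6 no-port MUL/MEM
#5 head=7: st.MEM/xor.ALU i7+i8 pair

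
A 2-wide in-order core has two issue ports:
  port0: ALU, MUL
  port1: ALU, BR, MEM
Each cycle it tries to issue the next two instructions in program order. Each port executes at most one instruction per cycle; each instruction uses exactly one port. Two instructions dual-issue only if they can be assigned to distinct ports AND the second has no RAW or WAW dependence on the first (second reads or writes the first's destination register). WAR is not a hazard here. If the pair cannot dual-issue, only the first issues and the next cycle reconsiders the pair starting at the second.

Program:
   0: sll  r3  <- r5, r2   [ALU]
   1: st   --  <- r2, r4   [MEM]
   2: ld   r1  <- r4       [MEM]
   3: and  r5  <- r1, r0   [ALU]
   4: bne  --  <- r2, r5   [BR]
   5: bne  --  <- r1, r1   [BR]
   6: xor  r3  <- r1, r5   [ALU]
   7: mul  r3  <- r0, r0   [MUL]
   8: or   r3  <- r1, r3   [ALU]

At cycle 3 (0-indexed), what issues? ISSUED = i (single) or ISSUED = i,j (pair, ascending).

t=0 i0/i1:sll st ; 2-wide
t=1 i2:ld ; RAW r1
t=2 i3:and ; RAW r5
t=3 i4:bne ; no-port BR/BR
t=4 i5/i6:bne xor ; 2-wide
t=5 i7:mul ; RAW+WAW r3
t=6 i8:or ; tail

ISSUED = 4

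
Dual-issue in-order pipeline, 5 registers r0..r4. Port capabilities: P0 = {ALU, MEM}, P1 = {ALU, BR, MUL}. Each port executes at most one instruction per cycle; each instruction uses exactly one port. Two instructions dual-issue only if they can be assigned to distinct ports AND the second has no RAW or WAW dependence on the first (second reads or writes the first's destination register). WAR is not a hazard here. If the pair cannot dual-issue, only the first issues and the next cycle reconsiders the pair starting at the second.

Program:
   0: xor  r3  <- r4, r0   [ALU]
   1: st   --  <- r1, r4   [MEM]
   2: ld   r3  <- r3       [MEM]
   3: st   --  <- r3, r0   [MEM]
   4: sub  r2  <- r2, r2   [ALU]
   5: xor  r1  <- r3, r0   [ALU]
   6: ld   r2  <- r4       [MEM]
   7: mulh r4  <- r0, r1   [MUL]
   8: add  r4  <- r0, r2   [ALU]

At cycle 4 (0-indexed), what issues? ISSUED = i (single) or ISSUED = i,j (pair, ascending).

ISSUED = 7

0. xor st @i0&i1  | dual
1. ld @i2  | no-port MEM/MEM
2. st sub @i3&i4  | dual
3. xor ld @i5&i6  | dual
4. mulh @i7  | WAW r4
5. add @i8  | tail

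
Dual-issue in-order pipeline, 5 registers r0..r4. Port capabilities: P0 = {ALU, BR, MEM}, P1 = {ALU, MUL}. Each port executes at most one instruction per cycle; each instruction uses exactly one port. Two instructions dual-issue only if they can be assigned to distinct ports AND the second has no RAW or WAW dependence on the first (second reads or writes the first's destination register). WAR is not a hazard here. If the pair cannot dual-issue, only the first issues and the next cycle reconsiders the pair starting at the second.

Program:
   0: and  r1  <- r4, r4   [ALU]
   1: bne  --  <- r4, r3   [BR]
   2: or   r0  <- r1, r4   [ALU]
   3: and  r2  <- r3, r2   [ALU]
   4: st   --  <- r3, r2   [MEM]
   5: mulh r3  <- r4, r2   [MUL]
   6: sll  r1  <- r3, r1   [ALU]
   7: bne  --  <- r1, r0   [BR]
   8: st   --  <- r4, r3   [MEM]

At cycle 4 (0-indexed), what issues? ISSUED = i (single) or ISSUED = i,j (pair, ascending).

ISSUED = 7

  cy0 -> i0+i1 (and.ALU+bne.BR) 2-wide
  cy1 -> i2+i3 (or.ALU+and.ALU) 2-wide
  cy2 -> i4+i5 (st.MEM+mulh.MUL) 2-wide
  cy3 -> i6 (sll.ALU) RAW r1
  cy4 -> i7 (bne.BR) no-port BR/MEM
  cy5 -> i8 (st.MEM) tail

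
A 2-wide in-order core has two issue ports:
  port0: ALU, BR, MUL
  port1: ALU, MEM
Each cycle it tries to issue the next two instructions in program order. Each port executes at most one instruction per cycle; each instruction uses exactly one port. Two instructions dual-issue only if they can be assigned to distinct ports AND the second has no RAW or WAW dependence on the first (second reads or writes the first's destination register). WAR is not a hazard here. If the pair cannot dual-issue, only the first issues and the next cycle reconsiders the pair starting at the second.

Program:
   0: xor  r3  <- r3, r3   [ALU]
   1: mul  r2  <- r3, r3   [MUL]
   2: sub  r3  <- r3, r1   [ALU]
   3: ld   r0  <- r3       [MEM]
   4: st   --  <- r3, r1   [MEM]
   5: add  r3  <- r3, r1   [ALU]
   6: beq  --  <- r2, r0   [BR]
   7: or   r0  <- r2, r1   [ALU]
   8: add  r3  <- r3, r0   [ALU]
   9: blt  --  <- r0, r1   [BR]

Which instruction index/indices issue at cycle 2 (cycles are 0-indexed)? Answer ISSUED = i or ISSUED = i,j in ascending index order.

c0: i0 xor.ALU  RAW r3
c1: i1&i2 mul.MUL/sub.ALU  dual
c2: i3 ld.MEM  no-port MEM/MEM
c3: i4&i5 st.MEM/add.ALU  dual
c4: i6&i7 beq.BR/or.ALU  dual
c5: i8&i9 add.ALU/blt.BR  dual

ISSUED = 3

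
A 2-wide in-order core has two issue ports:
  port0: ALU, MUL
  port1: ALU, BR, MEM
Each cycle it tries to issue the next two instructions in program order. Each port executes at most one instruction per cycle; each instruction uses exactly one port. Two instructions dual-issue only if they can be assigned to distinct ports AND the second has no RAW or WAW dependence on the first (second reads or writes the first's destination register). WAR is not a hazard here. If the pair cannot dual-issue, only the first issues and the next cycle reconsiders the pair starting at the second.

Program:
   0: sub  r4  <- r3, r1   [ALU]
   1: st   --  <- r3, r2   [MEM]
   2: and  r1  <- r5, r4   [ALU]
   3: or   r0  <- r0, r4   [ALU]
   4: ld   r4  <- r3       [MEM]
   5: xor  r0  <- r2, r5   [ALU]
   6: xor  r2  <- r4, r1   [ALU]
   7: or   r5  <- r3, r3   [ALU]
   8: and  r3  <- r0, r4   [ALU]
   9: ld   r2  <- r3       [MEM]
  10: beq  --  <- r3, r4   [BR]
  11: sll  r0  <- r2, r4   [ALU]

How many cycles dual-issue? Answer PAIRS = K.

  cy0 -> i0/i1 (sub.ALU st.MEM) pair
  cy1 -> i2/i3 (and.ALU or.ALU) pair
  cy2 -> i4/i5 (ld.MEM xor.ALU) pair
  cy3 -> i6/i7 (xor.ALU or.ALU) pair
  cy4 -> i8 (and.ALU) RAW r3
  cy5 -> i9 (ld.MEM) no-port MEM/BR
  cy6 -> i10/i11 (beq.BR sll.ALU) pair

PAIRS = 5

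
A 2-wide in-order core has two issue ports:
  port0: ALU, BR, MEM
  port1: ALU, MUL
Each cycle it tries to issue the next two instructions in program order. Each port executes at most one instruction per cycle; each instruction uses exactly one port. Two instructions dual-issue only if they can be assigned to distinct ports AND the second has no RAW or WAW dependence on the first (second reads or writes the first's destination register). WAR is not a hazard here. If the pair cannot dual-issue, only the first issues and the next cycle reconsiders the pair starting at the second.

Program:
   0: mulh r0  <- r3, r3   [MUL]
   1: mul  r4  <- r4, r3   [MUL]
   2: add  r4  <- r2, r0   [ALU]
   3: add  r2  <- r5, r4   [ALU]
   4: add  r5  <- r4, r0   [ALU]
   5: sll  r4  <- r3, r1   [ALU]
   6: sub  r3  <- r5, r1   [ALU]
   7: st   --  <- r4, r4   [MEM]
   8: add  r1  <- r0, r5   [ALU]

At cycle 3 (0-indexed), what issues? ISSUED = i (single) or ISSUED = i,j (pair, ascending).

ISSUED = 3,4

  cy0 -> i0 (mulh) no-port MUL/MUL
  cy1 -> i1 (mul) WAW r4
  cy2 -> i2 (add) RAW r4
  cy3 -> i3&i4 (add;add) pair
  cy4 -> i5&i6 (sll;sub) pair
  cy5 -> i7&i8 (st;add) pair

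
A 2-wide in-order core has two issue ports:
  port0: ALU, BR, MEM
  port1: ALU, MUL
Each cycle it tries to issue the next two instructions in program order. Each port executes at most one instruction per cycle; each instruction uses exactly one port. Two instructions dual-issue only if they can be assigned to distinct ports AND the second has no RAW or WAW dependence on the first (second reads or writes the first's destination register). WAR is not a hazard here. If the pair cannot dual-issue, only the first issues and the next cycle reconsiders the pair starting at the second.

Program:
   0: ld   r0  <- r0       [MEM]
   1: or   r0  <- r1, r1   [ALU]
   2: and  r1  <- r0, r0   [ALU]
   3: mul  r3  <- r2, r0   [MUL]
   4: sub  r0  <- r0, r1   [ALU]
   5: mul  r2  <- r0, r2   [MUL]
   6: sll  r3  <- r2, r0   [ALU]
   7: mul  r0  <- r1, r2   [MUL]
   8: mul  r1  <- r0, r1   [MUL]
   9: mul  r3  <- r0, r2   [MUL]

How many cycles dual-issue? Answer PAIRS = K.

0. ld @i0  | WAW r0
1. or @i1  | RAW r0
2. and+mul @i2,i3  | dual
3. sub @i4  | RAW r0
4. mul @i5  | RAW r2
5. sll+mul @i6,i7  | dual
6. mul @i8  | no-port MUL/MUL
7. mul @i9  | tail

PAIRS = 2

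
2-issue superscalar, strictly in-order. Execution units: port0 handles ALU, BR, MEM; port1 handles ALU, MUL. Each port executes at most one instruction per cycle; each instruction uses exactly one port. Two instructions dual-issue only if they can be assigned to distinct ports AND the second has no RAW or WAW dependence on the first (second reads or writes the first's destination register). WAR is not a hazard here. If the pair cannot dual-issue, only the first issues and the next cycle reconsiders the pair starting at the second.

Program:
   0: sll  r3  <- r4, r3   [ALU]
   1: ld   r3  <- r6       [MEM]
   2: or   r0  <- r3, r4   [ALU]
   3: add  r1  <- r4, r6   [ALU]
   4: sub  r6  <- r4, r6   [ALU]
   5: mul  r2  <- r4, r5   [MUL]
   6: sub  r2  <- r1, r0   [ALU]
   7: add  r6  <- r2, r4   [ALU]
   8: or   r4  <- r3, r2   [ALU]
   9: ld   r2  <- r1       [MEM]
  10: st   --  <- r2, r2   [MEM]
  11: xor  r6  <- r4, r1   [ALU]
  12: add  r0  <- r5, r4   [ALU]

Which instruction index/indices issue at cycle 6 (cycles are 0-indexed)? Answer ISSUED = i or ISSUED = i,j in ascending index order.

0. sll @i0  | WAW r3
1. ld @i1  | RAW r3
2. or;add @i2+i3  | pair
3. sub;mul @i4+i5  | pair
4. sub @i6  | RAW r2
5. add;or @i7+i8  | pair
6. ld @i9  | no-port MEM/MEM
7. st;xor @i10+i11  | pair
8. add @i12  | tail

ISSUED = 9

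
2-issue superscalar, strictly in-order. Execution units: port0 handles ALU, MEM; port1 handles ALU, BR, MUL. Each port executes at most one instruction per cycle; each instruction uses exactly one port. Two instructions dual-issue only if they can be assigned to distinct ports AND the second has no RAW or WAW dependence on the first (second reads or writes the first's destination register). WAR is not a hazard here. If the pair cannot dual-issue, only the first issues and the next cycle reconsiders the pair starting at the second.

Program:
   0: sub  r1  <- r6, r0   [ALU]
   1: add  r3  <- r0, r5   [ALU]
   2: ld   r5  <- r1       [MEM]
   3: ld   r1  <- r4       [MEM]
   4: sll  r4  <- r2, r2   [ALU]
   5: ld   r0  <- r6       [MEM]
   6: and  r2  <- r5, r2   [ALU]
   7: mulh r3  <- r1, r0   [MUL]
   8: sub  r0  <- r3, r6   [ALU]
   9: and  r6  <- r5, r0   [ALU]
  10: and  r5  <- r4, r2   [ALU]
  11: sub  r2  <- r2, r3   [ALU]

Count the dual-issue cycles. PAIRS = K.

PAIRS = 4

c0: i0,i1 sub;add  2-wide
c1: i2 ld  no-port MEM/MEM
c2: i3,i4 ld;sll  2-wide
c3: i5,i6 ld;and  2-wide
c4: i7 mulh  RAW r3
c5: i8 sub  RAW r0
c6: i9,i10 and;and  2-wide
c7: i11 sub  tail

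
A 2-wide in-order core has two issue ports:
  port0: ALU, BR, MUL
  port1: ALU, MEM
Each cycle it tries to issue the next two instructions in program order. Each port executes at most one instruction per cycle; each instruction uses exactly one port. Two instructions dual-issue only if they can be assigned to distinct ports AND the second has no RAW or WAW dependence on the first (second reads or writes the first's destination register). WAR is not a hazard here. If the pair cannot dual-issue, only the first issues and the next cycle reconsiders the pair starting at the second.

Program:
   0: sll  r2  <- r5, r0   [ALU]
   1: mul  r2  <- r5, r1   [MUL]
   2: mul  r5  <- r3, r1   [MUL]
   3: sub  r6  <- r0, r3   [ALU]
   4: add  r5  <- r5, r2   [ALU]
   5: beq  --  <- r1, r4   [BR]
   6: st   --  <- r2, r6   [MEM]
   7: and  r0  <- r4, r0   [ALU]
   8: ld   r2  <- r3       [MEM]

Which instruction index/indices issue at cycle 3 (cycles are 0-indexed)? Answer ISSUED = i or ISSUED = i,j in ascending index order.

ISSUED = 4,5

  cy0 -> i0 (sll.ALU) WAW r2
  cy1 -> i1 (mul.MUL) no-port MUL/MUL
  cy2 -> i2/i3 (mul.MUL/sub.ALU) pair
  cy3 -> i4/i5 (add.ALU/beq.BR) pair
  cy4 -> i6/i7 (st.MEM/and.ALU) pair
  cy5 -> i8 (ld.MEM) tail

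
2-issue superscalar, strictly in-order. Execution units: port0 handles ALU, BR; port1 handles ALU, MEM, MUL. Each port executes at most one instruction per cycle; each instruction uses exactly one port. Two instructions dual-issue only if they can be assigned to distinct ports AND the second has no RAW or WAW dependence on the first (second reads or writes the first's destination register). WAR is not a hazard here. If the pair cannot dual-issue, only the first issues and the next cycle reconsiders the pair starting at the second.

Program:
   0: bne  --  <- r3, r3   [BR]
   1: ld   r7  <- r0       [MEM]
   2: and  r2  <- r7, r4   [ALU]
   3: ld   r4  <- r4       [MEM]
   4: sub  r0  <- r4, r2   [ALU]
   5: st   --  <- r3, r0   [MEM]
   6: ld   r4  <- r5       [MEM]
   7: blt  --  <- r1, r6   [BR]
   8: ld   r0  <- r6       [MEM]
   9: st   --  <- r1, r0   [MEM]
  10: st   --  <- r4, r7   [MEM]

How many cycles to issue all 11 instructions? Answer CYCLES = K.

CYCLES = 8

0. bne ld @i0+i1  | pair
1. and ld @i2+i3  | pair
2. sub @i4  | RAW r0
3. st @i5  | no-port MEM/MEM
4. ld blt @i6+i7  | pair
5. ld @i8  | no-port MEM/MEM
6. st @i9  | no-port MEM/MEM
7. st @i10  | tail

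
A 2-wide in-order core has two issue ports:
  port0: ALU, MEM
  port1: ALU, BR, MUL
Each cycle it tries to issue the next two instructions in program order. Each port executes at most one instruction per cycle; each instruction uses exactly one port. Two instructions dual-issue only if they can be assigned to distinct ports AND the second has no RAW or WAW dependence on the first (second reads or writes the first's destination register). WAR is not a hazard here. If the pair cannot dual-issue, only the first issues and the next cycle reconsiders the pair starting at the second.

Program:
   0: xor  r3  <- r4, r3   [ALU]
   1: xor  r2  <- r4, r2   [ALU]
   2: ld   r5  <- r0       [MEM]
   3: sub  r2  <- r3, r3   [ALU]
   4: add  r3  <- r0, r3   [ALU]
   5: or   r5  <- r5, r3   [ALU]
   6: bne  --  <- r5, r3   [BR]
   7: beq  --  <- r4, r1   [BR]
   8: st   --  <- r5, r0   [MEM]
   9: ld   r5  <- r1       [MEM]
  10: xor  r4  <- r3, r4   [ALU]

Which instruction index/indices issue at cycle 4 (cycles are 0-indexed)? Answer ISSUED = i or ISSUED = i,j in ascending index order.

  cy0 -> i0,i1 (xor/xor) 2-wide
  cy1 -> i2,i3 (ld/sub) 2-wide
  cy2 -> i4 (add) RAW r3
  cy3 -> i5 (or) RAW r5
  cy4 -> i6 (bne) no-port BR/BR
  cy5 -> i7,i8 (beq/st) 2-wide
  cy6 -> i9,i10 (ld/xor) 2-wide

ISSUED = 6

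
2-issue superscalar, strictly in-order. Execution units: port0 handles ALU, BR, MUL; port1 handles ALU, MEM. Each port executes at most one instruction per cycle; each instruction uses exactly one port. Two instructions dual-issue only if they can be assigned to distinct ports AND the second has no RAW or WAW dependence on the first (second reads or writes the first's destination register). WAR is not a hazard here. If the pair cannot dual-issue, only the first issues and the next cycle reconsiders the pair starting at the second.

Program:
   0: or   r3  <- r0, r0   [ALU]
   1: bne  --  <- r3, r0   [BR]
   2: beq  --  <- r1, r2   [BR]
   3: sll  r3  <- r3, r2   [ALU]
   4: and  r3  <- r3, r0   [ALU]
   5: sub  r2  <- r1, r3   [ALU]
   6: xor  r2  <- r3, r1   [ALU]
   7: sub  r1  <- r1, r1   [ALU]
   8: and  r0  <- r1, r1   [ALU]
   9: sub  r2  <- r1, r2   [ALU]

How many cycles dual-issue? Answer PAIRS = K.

PAIRS = 3

[0] i0  or  -- RAW r3
[1] i1  bne  -- no-port BR/BR
[2] i2/i3  beq sll  -- dual
[3] i4  and  -- RAW r3
[4] i5  sub  -- WAW r2
[5] i6/i7  xor sub  -- dual
[6] i8/i9  and sub  -- dual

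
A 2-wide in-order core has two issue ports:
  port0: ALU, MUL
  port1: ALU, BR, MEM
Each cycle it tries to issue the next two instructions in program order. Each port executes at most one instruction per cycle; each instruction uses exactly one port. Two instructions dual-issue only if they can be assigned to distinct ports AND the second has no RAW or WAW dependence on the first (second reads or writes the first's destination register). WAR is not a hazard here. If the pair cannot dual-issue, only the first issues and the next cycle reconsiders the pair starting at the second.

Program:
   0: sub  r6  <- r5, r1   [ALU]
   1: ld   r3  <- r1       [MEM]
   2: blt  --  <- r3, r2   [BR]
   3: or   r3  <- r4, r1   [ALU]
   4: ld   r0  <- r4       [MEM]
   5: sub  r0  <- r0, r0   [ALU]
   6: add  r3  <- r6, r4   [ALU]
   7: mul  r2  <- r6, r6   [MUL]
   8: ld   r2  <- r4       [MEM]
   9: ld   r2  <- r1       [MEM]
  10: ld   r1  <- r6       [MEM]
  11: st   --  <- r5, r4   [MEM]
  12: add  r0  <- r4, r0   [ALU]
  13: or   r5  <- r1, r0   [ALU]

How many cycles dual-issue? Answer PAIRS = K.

PAIRS = 4

#0 head=0: sub+ld i0&i1 2-wide
#1 head=2: blt+or i2&i3 2-wide
#2 head=4: ld i4 RAW+WAW r0
#3 head=5: sub+add i5&i6 2-wide
#4 head=7: mul i7 WAW r2
#5 head=8: ld i8 no-port MEM/MEM
#6 head=9: ld i9 no-port MEM/MEM
#7 head=10: ld i10 no-port MEM/MEM
#8 head=11: st+add i11&i12 2-wide
#9 head=13: or i13 tail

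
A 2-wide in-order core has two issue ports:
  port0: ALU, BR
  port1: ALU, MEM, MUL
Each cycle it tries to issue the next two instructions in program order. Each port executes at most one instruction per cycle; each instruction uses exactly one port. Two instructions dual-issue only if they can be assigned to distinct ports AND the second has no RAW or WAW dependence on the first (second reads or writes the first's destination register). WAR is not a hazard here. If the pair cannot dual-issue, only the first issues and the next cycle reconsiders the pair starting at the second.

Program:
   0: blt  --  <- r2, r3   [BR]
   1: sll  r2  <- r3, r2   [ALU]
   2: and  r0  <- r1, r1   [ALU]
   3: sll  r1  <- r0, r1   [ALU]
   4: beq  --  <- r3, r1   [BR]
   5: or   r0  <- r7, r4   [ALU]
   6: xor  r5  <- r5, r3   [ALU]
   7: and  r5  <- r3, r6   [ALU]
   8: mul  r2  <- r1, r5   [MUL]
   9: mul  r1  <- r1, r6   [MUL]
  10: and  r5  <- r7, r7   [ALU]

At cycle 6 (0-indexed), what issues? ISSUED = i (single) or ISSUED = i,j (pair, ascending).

ISSUED = 8

#0 head=0: blt.BR/sll.ALU i0/i1 2-wide
#1 head=2: and.ALU i2 RAW r0
#2 head=3: sll.ALU i3 RAW r1
#3 head=4: beq.BR/or.ALU i4/i5 2-wide
#4 head=6: xor.ALU i6 WAW r5
#5 head=7: and.ALU i7 RAW r5
#6 head=8: mul.MUL i8 no-port MUL/MUL
#7 head=9: mul.MUL/and.ALU i9/i10 2-wide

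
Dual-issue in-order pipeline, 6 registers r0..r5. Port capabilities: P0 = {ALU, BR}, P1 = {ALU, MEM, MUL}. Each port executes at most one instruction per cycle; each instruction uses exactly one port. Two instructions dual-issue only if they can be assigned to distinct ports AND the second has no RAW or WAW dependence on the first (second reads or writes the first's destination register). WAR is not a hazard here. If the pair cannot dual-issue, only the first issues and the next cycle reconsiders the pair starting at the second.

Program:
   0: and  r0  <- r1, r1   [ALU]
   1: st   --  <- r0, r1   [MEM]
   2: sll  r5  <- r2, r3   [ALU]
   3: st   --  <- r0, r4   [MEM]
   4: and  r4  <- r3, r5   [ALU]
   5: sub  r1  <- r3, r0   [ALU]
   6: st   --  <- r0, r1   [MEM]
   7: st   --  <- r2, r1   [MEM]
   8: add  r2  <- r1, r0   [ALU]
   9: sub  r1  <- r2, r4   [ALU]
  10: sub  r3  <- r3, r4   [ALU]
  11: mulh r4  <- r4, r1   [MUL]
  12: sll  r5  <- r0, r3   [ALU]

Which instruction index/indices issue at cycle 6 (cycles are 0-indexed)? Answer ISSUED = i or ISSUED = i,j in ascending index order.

ISSUED = 9,10

t=0 i0:and ; RAW r0
t=1 i1+i2:st/sll ; pair
t=2 i3+i4:st/and ; pair
t=3 i5:sub ; RAW r1
t=4 i6:st ; no-port MEM/MEM
t=5 i7+i8:st/add ; pair
t=6 i9+i10:sub/sub ; pair
t=7 i11+i12:mulh/sll ; pair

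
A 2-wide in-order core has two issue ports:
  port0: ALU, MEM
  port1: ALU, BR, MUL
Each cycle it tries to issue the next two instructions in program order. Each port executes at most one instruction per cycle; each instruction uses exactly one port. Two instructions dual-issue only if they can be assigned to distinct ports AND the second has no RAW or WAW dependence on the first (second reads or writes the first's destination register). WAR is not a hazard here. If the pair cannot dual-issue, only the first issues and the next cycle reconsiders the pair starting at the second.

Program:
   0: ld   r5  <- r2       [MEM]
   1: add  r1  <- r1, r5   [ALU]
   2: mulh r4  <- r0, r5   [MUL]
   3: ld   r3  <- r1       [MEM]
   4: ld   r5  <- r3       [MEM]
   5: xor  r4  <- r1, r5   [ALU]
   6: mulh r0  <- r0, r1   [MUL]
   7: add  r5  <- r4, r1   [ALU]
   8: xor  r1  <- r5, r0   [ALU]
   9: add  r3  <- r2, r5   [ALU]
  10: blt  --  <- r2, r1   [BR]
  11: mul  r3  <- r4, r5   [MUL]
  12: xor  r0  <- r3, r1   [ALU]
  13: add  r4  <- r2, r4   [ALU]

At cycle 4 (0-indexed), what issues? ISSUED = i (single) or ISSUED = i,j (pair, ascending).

c0: i0 ld.MEM  RAW r5
c1: i1/i2 add.ALU+mulh.MUL  pair
c2: i3 ld.MEM  no-port MEM/MEM
c3: i4 ld.MEM  RAW r5
c4: i5/i6 xor.ALU+mulh.MUL  pair
c5: i7 add.ALU  RAW r5
c6: i8/i9 xor.ALU+add.ALU  pair
c7: i10 blt.BR  no-port BR/MUL
c8: i11 mul.MUL  RAW r3
c9: i12/i13 xor.ALU+add.ALU  pair

ISSUED = 5,6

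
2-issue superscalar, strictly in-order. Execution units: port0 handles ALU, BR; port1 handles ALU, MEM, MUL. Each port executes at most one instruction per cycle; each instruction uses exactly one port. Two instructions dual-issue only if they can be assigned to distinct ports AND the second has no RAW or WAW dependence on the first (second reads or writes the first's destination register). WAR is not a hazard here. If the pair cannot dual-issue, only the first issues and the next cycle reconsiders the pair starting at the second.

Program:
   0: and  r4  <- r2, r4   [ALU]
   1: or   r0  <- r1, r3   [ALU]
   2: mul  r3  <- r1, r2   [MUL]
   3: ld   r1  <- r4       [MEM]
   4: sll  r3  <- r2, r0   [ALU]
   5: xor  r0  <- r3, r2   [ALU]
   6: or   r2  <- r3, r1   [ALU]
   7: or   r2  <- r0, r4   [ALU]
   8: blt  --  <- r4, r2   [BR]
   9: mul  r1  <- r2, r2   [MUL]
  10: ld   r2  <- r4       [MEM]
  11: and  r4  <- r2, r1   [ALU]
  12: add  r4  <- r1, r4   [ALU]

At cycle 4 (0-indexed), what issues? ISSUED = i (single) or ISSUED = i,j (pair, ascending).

0. and;or @i0&i1  | 2-wide
1. mul @i2  | no-port MUL/MEM
2. ld;sll @i3&i4  | 2-wide
3. xor;or @i5&i6  | 2-wide
4. or @i7  | RAW r2
5. blt;mul @i8&i9  | 2-wide
6. ld @i10  | RAW r2
7. and @i11  | RAW+WAW r4
8. add @i12  | tail

ISSUED = 7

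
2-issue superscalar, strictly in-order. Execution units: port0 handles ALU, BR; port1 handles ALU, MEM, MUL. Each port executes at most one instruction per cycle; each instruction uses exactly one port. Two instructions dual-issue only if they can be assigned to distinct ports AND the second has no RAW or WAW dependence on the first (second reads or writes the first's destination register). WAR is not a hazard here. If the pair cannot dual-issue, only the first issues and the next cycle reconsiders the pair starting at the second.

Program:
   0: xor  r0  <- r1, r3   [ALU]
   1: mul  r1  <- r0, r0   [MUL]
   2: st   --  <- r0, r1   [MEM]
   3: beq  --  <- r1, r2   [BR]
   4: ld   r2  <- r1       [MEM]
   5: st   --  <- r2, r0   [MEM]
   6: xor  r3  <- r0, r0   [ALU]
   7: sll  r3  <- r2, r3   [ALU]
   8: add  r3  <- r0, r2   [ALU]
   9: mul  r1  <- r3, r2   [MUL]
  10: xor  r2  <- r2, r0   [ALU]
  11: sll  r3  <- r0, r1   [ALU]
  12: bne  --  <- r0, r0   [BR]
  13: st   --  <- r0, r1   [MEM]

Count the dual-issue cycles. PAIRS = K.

c0: i0 xor  RAW r0
c1: i1 mul  no-port MUL/MEM
c2: i2,i3 st+beq  dual
c3: i4 ld  no-port MEM/MEM
c4: i5,i6 st+xor  dual
c5: i7 sll  WAW r3
c6: i8 add  RAW r3
c7: i9,i10 mul+xor  dual
c8: i11,i12 sll+bne  dual
c9: i13 st  tail

PAIRS = 4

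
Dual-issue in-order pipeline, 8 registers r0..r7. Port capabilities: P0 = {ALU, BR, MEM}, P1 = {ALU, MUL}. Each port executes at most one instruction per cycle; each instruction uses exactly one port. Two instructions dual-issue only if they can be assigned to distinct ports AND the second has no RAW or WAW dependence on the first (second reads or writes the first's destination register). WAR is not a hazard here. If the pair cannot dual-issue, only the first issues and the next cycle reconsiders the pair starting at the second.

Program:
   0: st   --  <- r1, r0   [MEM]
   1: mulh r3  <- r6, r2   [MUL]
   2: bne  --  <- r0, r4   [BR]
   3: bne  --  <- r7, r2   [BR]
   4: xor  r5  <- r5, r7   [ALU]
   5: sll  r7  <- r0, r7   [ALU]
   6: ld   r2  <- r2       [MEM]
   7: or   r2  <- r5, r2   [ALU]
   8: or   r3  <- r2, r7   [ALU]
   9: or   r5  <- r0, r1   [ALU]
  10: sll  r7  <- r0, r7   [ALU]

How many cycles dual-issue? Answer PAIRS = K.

  cy0 -> i0,i1 (st/mulh) pair
  cy1 -> i2 (bne) no-port BR/BR
  cy2 -> i3,i4 (bne/xor) pair
  cy3 -> i5,i6 (sll/ld) pair
  cy4 -> i7 (or) RAW r2
  cy5 -> i8,i9 (or/or) pair
  cy6 -> i10 (sll) tail

PAIRS = 4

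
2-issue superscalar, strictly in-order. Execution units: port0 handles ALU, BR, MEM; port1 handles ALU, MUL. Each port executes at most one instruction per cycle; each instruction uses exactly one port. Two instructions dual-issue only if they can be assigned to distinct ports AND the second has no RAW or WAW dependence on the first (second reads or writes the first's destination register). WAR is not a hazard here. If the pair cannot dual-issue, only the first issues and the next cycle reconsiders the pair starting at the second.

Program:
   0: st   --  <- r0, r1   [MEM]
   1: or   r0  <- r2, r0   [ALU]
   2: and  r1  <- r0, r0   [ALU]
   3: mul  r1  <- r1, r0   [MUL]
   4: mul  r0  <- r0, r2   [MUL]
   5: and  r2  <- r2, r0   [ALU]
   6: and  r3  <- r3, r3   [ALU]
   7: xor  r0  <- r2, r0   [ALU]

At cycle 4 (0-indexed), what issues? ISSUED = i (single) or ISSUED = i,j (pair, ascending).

t=0 i0/i1:st;or ; pair
t=1 i2:and ; RAW+WAW r1
t=2 i3:mul ; no-port MUL/MUL
t=3 i4:mul ; RAW r0
t=4 i5/i6:and;and ; pair
t=5 i7:xor ; tail

ISSUED = 5,6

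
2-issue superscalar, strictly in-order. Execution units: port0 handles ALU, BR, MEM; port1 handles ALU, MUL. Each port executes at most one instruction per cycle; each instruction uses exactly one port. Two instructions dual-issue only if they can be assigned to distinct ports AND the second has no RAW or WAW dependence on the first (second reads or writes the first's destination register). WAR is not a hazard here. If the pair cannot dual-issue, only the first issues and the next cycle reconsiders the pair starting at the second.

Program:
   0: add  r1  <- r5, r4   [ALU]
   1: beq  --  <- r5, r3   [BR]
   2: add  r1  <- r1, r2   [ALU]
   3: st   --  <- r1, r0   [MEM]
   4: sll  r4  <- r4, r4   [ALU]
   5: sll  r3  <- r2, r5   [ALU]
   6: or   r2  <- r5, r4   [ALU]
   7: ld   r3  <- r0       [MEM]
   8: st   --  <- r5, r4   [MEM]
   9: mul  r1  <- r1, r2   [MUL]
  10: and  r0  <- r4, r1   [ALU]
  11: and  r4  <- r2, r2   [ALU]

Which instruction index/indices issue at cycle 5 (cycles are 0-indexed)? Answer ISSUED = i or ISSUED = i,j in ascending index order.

ISSUED = 8,9

t=0 i0/i1:add;beq ; dual
t=1 i2:add ; RAW r1
t=2 i3/i4:st;sll ; dual
t=3 i5/i6:sll;or ; dual
t=4 i7:ld ; no-port MEM/MEM
t=5 i8/i9:st;mul ; dual
t=6 i10/i11:and;and ; dual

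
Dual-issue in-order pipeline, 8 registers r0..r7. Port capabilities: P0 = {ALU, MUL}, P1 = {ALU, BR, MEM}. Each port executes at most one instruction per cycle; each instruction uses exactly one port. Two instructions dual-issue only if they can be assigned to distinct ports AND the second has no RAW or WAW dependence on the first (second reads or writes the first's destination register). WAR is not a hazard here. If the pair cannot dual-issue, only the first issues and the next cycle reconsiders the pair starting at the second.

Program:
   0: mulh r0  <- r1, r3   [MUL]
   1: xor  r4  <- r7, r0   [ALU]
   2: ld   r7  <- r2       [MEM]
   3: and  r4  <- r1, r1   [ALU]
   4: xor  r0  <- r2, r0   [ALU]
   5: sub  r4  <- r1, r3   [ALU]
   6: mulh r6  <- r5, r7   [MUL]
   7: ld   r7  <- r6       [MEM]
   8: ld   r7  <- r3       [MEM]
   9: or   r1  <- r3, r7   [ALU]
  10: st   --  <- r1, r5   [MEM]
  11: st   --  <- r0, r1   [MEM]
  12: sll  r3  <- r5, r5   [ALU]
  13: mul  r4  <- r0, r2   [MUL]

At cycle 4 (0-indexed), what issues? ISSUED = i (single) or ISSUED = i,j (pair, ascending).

ISSUED = 7

#0 head=0: mulh i0 RAW r0
#1 head=1: xor ld i1/i2 dual
#2 head=3: and xor i3/i4 dual
#3 head=5: sub mulh i5/i6 dual
#4 head=7: ld i7 no-port MEM/MEM
#5 head=8: ld i8 RAW r7
#6 head=9: or i9 RAW r1
#7 head=10: st i10 no-port MEM/MEM
#8 head=11: st sll i11/i12 dual
#9 head=13: mul i13 tail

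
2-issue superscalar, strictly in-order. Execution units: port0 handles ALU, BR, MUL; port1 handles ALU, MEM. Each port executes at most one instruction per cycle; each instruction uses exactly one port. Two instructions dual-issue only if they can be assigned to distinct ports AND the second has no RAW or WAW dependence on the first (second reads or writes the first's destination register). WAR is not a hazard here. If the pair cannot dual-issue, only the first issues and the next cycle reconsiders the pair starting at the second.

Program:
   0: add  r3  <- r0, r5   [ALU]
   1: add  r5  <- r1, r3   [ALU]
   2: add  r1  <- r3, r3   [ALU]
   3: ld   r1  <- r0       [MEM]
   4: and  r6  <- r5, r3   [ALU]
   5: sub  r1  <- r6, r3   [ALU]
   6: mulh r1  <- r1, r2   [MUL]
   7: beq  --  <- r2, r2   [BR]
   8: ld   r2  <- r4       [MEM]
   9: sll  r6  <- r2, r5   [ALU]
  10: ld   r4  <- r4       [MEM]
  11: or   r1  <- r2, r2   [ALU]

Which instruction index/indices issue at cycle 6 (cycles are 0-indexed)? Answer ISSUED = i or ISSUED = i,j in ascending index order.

ISSUED = 9,10

c0: i0 add.ALU  RAW r3
c1: i1+i2 add.ALU;add.ALU  2-wide
c2: i3+i4 ld.MEM;and.ALU  2-wide
c3: i5 sub.ALU  RAW+WAW r1
c4: i6 mulh.MUL  no-port MUL/BR
c5: i7+i8 beq.BR;ld.MEM  2-wide
c6: i9+i10 sll.ALU;ld.MEM  2-wide
c7: i11 or.ALU  tail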